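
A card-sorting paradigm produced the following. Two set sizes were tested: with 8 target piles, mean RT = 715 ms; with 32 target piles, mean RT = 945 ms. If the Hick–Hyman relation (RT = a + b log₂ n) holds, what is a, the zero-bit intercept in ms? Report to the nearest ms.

370 ms

The slope on a log₂ axis is (945 − 715) / (5 − 3) = 115 ms/bit.
Intercept: a = 715 − 115·log₂(8) = 370.000 ms.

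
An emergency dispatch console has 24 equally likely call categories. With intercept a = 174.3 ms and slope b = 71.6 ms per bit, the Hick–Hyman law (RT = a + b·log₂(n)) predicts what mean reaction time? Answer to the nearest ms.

log₂(24) = 4.5850 bits, so RT = 174.3 + 71.6 × 4.5850 ≈ 502.583 ms.

503 ms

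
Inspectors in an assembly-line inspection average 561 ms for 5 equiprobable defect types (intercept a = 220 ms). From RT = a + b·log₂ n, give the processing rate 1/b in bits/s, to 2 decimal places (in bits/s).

Choice component = 561 − 220 = 341 ms over log₂(5) = 2.3219 bits.
b = 341 / 2.3219 = 146.861 ms/bit, so 1/b = 6.809 bits/s.

6.81 bits/s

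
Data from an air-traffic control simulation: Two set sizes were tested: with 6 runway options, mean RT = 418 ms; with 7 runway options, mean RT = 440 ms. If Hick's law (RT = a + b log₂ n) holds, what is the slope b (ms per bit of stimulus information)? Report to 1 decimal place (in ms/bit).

b = (RT₂ − RT₁)/(log₂ n₂ − log₂ n₁) = (440 − 418)/(2.8074 − 2.5850) = 98.924 ms/bit.

98.9 ms/bit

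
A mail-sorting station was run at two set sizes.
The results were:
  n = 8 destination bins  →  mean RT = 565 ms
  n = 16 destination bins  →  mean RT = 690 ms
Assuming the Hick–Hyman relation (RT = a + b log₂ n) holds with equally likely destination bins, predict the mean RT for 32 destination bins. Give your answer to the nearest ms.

815 ms

Solve the two-equation system in a and b:
  b = (690 − 565) / (log₂ 16 − log₂ 8) = 125 / (4 − 3) = 125 ms/bit
  a = 565 − 125 × 3 = 190 ms
Then RT(32) = 190 + 125 × log₂ 32 = 190 + 125 × 5 ≈ 815.000 ms.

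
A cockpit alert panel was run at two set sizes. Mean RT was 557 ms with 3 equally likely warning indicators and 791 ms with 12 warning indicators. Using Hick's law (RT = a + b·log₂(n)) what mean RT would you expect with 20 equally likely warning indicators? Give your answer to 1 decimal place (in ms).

877.2 ms

Fit slope and intercept:
  b = (791 − 557) / (log₂ 12 − log₂ 3) = 234 / (3.5850 − 1.5850) = 117.000 ms/bit
  a = 557 − 117.000 × 1.5850 = 371.559 ms
Then RT(20) = 371.559 + 117.000 × log₂ 20 = 371.559 + 117.000 × 4.3219 ≈ 877.225 ms.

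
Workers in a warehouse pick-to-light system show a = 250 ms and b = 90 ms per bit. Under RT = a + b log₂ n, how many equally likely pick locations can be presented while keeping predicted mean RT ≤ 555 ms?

90·log₂ n ≤ 555 − 250 = 305, giving log₂ n ≤ 3.3889 and n ≤ 10.475. The largest whole number is 10.

10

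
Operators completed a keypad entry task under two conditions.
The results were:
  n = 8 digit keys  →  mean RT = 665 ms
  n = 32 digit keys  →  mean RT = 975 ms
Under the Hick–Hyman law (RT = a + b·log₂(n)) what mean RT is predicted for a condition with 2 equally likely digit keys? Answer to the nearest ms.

355 ms

RT is linear in log₂ n, so two points fix the line:
  b = (975 − 665) / (log₂ 32 − log₂ 8) = 310 / (5 − 3) = 155 ms/bit
  a = 665 − 155 × 3 = 200 ms
Then RT(2) = 200 + 155 × log₂ 2 = 200 + 155 × 1 ≈ 355.000 ms.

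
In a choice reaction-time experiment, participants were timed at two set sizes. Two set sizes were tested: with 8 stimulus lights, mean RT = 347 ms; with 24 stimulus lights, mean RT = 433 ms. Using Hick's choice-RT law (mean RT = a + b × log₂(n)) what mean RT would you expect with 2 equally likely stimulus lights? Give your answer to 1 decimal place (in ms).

238.5 ms

Solve the two-equation system in a and b:
  b = (433 − 347) / (log₂ 24 − log₂ 8) = 86 / (4.5850 − 3) = 54.260 ms/bit
  a = 347 − 54.260 × 3 = 184.220 ms
Then RT(2) = 184.220 + 54.260 × log₂ 2 = 184.220 + 54.260 × 1 ≈ 238.480 ms.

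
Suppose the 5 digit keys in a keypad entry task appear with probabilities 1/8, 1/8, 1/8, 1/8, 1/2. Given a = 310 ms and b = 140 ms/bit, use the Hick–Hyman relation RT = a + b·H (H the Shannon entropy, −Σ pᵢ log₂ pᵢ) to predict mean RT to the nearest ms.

590 ms

Each term −pᵢ log₂ pᵢ: 0.125·3 + 0.125·3 + 0.125·3 + 0.125·3 + 0.5·1; summed, H = 2.000 bits.
Mean RT = a + bH = 310 + 140·2.000 = 590.00 ms.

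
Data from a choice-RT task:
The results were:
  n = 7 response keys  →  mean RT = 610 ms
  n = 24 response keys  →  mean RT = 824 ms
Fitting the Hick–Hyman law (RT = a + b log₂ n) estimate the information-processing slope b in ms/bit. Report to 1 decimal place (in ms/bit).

120.4 ms/bit

b = (RT₂ − RT₁)/(log₂ n₂ − log₂ n₁) = (824 − 610)/(4.5850 − 2.8074) = 120.387 ms/bit.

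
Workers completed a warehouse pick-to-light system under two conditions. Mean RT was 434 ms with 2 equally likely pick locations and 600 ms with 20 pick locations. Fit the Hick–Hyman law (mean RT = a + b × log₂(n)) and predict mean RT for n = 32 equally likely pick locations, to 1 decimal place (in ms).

633.9 ms

Solve the two-equation system in a and b:
  b = (600 − 434) / (log₂ 20 − log₂ 2) = 166 / (4.3219 − 1) = 49.971 ms/bit
  a = 434 − 49.971 × 1 = 384.029 ms
Then RT(32) = 384.029 + 49.971 × log₂ 32 = 384.029 + 49.971 × 5 ≈ 633.884 ms.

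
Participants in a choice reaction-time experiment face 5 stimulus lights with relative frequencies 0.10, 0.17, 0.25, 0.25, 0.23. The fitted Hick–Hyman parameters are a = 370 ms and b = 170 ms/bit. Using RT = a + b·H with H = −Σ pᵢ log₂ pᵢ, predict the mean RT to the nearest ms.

753 ms

Entropy contributions −pᵢ log₂ pᵢ: 0.3322, 0.4346, 0.5000, 0.5000, 0.4877; sum H = 2.2544 bits.
RT = a + bH = 370 + 170·2.2544 = 753.26 ms.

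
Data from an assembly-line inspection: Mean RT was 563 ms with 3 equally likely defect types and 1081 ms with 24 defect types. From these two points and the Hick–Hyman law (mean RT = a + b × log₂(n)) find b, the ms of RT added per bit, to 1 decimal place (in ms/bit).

172.7 ms/bit

Slope: b = (1081 − 563) / (log₂ 24 − log₂ 3) = 518/3.0000 = 172.667 ms/bit.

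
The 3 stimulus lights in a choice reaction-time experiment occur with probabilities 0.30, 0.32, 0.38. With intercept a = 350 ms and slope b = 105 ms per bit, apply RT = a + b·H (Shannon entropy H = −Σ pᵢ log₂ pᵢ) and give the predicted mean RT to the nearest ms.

516 ms

H = 0.30·log₂(1/0.30) + 0.32·log₂(1/0.32) + 0.38·log₂(1/0.38) = 1.5776 bits.
RT = 350 + 105 × 1.5776 = 515.65 ms.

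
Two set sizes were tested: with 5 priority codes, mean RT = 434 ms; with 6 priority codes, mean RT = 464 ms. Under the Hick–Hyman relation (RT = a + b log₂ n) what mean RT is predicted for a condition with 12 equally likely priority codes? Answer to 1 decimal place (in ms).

578.1 ms

Solve the two-equation system in a and b:
  b = (464 − 434) / (log₂ 6 − log₂ 5) = 30 / (2.5850 − 2.3219) = 114.054 ms/bit
  a = 434 − 114.054 × 2.3219 = 169.176 ms
Then RT(12) = 169.176 + 114.054 × log₂ 12 = 169.176 + 114.054 × 3.5850 ≈ 578.054 ms.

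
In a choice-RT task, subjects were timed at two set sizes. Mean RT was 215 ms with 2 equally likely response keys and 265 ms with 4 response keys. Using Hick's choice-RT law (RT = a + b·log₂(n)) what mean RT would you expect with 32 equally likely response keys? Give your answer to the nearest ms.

RT is linear in log₂ n, so two points fix the line:
  b = (265 − 215) / (log₂ 4 − log₂ 2) = 50 / (2 − 1) = 50 ms/bit
  a = 215 − 50 × 1 = 165 ms
Then RT(32) = 165 + 50 × log₂ 32 = 165 + 50 × 5 ≈ 415.000 ms.

415 ms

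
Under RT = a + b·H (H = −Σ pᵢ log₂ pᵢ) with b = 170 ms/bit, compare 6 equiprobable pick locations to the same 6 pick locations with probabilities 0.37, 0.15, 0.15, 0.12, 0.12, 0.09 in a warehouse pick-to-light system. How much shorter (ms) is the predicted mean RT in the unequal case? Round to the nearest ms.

32 ms

Equiprobable entropy H₀ = log₂ 6 = 2.5850 bits.
Skewed entropy H = −Σ pᵢ log₂ pᵢ = 2.3986 bits.
ΔRT = b·(H₀ − H) = 170 × 0.1864 = 31.68 ms.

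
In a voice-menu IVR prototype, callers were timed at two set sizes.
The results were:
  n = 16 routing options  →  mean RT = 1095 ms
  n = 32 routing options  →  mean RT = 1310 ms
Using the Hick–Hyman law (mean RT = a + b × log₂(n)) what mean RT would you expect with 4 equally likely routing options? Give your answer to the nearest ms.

Solve the two-equation system in a and b:
  b = (1310 − 1095) / (log₂ 32 − log₂ 16) = 215 / (5 − 4) = 215 ms/bit
  a = 1095 − 215 × 4 = 235 ms
Then RT(4) = 235 + 215 × log₂ 4 = 235 + 215 × 2 ≈ 665.000 ms.

665 ms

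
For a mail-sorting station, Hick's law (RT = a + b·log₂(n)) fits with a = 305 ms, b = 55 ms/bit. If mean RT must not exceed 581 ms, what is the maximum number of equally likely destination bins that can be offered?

32

55·log₂ n ≤ 581 − 305 = 276, giving log₂ n ≤ 5.0182 and n ≤ 32.406. The largest whole number is 32.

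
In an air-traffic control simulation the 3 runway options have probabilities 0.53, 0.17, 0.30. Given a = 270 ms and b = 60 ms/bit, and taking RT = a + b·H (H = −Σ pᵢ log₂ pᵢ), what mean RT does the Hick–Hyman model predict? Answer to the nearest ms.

356 ms

Entropy contributions −pᵢ log₂ pᵢ: 0.4854, 0.4346, 0.5211; sum H = 1.4411 bits.
RT = a + bH = 270 + 60·1.4411 = 356.47 ms.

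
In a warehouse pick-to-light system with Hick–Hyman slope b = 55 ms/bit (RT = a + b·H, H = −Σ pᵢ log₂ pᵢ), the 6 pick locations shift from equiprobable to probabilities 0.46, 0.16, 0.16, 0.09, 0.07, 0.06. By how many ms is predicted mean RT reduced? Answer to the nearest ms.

Equiprobable entropy H₀ = log₂ 6 = 2.5850 bits.
Skewed entropy H = −Σ pᵢ log₂ pᵢ = 2.1861 bits.
ΔRT = b·(H₀ − H) = 55 × 0.3989 = 21.94 ms.

22 ms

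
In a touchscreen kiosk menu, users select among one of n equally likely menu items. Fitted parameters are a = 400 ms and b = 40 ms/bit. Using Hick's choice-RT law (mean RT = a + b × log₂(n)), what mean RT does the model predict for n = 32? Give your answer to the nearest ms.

600 ms

log₂(32) = 5 bits, so RT = 400 + 40 × 5 ≈ 600.000 ms.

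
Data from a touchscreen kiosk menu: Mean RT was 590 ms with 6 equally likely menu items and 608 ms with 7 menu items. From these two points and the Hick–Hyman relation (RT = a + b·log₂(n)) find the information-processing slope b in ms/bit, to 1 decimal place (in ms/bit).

80.9 ms/bit

The slope on a log₂ axis is (608 − 590) / (2.8074 − 2.5850) = 80.938 ms/bit.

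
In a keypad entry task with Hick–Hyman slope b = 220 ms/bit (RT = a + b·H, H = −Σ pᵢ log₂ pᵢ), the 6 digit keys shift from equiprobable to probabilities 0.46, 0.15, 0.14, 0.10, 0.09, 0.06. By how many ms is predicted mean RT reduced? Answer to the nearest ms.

Equiprobable entropy H₀ = log₂ 6 = 2.5850 bits.
Skewed entropy H = −Σ pᵢ log₂ pᵢ = 2.2114 bits.
ΔRT = b·(H₀ − H) = 220 × 0.3736 = 82.19 ms.

82 ms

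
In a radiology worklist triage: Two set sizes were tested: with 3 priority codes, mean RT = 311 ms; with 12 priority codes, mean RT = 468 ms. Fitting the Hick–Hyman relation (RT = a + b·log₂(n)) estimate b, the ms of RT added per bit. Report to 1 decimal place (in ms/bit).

b = (RT₂ − RT₁)/(log₂ n₂ − log₂ n₁) = (468 − 311)/(3.5850 − 1.5850) = 78.500 ms/bit.

78.5 ms/bit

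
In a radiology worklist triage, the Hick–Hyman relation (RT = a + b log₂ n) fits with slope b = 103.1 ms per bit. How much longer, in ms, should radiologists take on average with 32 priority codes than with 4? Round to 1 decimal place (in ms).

The intercept a cancels: ΔRT = b·(log₂ n₂ − log₂ n₁) = b·log₂(n₂/n₁).
log₂(32) − log₂(4) = log₂(32/4) = log₂(8) = 3.
ΔRT = 103.1 × 3.0000 = 309.300 ms.

309.3 ms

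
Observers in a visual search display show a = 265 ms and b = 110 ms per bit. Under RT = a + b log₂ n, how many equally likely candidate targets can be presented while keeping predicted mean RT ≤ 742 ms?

20

110·log₂ n ≤ 742 − 265 = 477, giving log₂ n ≤ 4.3364 and n ≤ 20.201. The largest whole number is 20.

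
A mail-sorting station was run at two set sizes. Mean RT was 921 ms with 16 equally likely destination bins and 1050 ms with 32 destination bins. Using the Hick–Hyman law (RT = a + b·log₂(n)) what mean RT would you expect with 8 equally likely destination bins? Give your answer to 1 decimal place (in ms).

792.0 ms

Solve the two-equation system in a and b:
  b = (1050 − 921) / (log₂ 32 − log₂ 16) = 129 / (5 − 4) = 129.000 ms/bit
  a = 921 − 129.000 × 4 = 405.000 ms
Then RT(8) = 405.000 + 129.000 × log₂ 8 = 405.000 + 129.000 × 3 ≈ 792.000 ms.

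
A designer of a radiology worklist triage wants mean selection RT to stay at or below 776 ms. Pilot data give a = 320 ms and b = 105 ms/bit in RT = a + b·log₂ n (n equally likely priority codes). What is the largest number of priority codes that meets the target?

105·log₂ n ≤ 776 − 320 = 456, giving log₂ n ≤ 4.3429 and n ≤ 20.292. The largest whole number is 20.

20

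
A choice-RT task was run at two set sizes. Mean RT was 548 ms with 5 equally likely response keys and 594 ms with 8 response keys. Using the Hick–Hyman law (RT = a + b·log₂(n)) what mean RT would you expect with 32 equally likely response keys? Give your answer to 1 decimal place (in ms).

729.7 ms

With log₂ n on the abscissa the relation is linear; from the two conditions:
  b = (594 − 548) / (log₂ 8 − log₂ 5) = 46 / (3 − 2.3219) = 67.839 ms/bit
  a = 548 − 67.839 × 2.3219 = 390.482 ms
Then RT(32) = 390.482 + 67.839 × log₂ 32 = 390.482 + 67.839 × 5 ≈ 729.679 ms.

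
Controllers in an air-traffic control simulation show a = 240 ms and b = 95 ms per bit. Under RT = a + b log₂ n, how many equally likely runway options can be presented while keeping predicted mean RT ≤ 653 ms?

95·log₂ n ≤ 653 − 240 = 413, giving log₂ n ≤ 4.3474 and n ≤ 20.356. The largest whole number is 20.

20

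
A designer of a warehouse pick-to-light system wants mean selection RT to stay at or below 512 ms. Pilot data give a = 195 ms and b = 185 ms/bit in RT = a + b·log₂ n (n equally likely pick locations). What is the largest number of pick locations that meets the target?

3

Set 195 + 185·log₂ n ≤ 512 → log₂ n ≤ (512 − 195)/185 = 1.7135.
So n ≤ 2^1.7135 = 3.280; the largest integer n is 3.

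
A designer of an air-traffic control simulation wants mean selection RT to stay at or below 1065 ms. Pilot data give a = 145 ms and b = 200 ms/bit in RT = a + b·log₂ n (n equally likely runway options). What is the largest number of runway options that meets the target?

24

Set 145 + 200·log₂ n ≤ 1065 → log₂ n ≤ (1065 − 145)/200 = 4.6000.
So n ≤ 2^4.6000 = 24.251; the largest integer n is 24.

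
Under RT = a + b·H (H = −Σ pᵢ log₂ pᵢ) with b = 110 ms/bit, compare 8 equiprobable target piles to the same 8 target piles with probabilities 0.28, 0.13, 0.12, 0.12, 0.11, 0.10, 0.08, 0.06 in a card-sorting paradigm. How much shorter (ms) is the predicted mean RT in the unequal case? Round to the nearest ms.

The RT saving is b·ΔH. Equiprobable H₀ = log₂(8) = 3.0000 bits; with the given probabilities H = 2.8485 bits.
b·(H₀ − H) = 110 × (3.0000 − 2.8485) = 16.66 ms.

17 ms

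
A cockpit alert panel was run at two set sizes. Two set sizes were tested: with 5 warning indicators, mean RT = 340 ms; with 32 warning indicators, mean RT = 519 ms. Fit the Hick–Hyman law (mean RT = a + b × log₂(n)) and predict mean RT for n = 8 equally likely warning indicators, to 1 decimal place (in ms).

385.3 ms

RT is linear in log₂ n, so two points fix the line:
  b = (519 − 340) / (log₂ 32 − log₂ 5) = 179 / (5 − 2.3219) = 66.839 ms/bit
  a = 340 − 66.839 × 2.3219 = 184.804 ms
Then RT(8) = 184.804 + 66.839 × log₂ 8 = 184.804 + 66.839 × 3 ≈ 385.322 ms.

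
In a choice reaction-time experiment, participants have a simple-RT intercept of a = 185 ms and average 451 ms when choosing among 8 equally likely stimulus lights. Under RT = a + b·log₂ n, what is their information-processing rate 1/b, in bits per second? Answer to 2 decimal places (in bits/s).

b = (451 − 185)/log₂ 8 = 266/3 = 88.667 ms per bit = 0.08867 s/bit; the reciprocal is 11.278 bits/s.

11.28 bits/s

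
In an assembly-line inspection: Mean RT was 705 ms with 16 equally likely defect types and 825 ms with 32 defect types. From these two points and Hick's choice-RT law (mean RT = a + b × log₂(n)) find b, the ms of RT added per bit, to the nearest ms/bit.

Slope: b = (825 − 705) / (log₂ 32 − log₂ 16) = 120/1.0000 = 120 ms/bit.

120 ms/bit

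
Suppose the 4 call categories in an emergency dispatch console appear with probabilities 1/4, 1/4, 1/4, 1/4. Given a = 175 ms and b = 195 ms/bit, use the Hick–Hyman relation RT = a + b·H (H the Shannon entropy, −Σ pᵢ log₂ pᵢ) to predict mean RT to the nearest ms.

Each term −pᵢ log₂ pᵢ: 0.25·2 + 0.25·2 + 0.25·2 + 0.25·2; summed, H = 2.000 bits.
Mean RT = a + bH = 175 + 195·2.000 = 565.00 ms.

565 ms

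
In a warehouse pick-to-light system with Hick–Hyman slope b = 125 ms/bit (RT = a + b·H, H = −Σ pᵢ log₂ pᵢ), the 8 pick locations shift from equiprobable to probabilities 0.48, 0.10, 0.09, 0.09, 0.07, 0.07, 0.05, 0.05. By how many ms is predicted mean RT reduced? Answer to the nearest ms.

Equiprobable entropy H₀ = log₂ 8 = 3.0000 bits.
Skewed entropy H = −Σ pᵢ log₂ pᵢ = 2.4351 bits.
ΔRT = b·(H₀ − H) = 125 × 0.5649 = 70.62 ms.

71 ms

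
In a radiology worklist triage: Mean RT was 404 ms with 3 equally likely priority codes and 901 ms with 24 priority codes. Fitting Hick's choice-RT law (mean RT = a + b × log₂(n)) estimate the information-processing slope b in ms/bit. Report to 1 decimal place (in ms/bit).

The slope on a log₂ axis is (901 − 404) / (4.5850 − 1.5850) = 165.667 ms/bit.

165.7 ms/bit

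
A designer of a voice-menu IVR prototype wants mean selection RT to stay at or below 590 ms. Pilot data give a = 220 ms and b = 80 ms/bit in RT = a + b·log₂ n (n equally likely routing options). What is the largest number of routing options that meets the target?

24

80·log₂ n ≤ 590 − 220 = 370, giving log₂ n ≤ 4.6250 and n ≤ 24.675. The largest whole number is 24.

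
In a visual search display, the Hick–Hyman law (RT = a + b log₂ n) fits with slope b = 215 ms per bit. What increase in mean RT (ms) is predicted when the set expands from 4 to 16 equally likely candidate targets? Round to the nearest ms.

The intercept a cancels: ΔRT = b·(log₂ n₂ − log₂ n₁) = b·log₂(n₂/n₁).
log₂(16) − log₂(4) = log₂(16/4) = log₂(4) = 2.
ΔRT = 215 × 2.0000 = 430.000 ms.

430 ms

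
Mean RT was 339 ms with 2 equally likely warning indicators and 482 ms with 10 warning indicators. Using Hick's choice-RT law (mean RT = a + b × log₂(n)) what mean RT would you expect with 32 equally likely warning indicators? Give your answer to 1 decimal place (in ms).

585.3 ms

With log₂ n on the abscissa the relation is linear; from the two conditions:
  b = (482 − 339) / (log₂ 10 − log₂ 2) = 143 / (3.3219 − 1) = 61.587 ms/bit
  a = 339 − 61.587 × 1 = 277.413 ms
Then RT(32) = 277.413 + 61.587 × log₂ 32 = 277.413 + 61.587 × 5 ≈ 585.347 ms.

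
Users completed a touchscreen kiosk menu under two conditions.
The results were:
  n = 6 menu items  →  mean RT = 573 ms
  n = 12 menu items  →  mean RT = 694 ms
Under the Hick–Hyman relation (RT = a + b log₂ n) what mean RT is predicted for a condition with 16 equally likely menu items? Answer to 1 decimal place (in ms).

744.2 ms

With log₂ n on the abscissa the relation is linear; from the two conditions:
  b = (694 − 573) / (log₂ 12 − log₂ 6) = 121 / (3.5850 − 2.5850) = 121.000 ms/bit
  a = 573 − 121.000 × 2.5850 = 260.220 ms
Then RT(16) = 260.220 + 121.000 × log₂ 16 = 260.220 + 121.000 × 4 ≈ 744.220 ms.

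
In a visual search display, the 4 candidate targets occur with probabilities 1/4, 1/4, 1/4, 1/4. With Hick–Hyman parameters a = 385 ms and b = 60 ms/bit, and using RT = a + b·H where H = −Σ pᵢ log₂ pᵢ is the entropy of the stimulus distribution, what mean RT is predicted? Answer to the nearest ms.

505 ms

Each term −pᵢ log₂ pᵢ: 0.25·2 + 0.25·2 + 0.25·2 + 0.25·2; summed, H = 2.000 bits.
Mean RT = a + bH = 385 + 60·2.000 = 505.00 ms.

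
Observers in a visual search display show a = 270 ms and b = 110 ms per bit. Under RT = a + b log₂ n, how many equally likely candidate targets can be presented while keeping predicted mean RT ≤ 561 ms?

6

Information budget: (561 − 270)/110 = 2.6455 bits, so n ≤ 2^2.6455 = 6.257 → at most 6.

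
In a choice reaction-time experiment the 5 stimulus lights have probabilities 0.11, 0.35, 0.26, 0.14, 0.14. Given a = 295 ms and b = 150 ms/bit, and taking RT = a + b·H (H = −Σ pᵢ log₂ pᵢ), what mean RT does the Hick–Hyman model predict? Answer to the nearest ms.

622 ms

H = 0.11·log₂(1/0.11) + 0.35·log₂(1/0.35) + 0.26·log₂(1/0.26) + 0.14·log₂(1/0.14) + 0.14·log₂(1/0.14) = 2.1799 bits.
RT = 295 + 150 × 2.1799 = 621.98 ms.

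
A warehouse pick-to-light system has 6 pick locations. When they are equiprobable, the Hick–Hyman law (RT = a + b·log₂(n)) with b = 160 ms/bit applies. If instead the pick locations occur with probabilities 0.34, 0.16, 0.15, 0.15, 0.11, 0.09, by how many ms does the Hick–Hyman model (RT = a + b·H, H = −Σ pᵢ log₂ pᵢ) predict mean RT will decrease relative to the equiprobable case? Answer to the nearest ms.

Equiprobable entropy H₀ = log₂ 6 = 2.5850 bits.
Skewed entropy H = −Σ pᵢ log₂ pᵢ = 2.4362 bits.
ΔRT = b·(H₀ − H) = 160 × 0.1487 = 23.80 ms.

24 ms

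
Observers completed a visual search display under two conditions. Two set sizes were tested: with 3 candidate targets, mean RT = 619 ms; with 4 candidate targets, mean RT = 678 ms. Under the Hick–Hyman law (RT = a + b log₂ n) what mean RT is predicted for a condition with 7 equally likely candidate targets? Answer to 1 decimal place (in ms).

792.8 ms

Solve the two-equation system in a and b:
  b = (678 − 619) / (log₂ 4 − log₂ 3) = 59 / (2 − 1.5850) = 142.156 ms/bit
  a = 619 − 142.156 × 1.5850 = 393.688 ms
Then RT(7) = 393.688 + 142.156 × log₂ 7 = 393.688 + 142.156 × 2.8074 ≈ 792.770 ms.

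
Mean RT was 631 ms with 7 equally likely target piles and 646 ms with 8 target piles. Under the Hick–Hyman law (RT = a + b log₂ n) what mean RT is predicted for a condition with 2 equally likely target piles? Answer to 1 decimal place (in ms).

With log₂ n on the abscissa the relation is linear; from the two conditions:
  b = (646 − 631) / (log₂ 8 − log₂ 7) = 15 / (3 − 2.8074) = 77.863 ms/bit
  a = 631 − 77.863 × 2.8074 = 412.410 ms
Then RT(2) = 412.410 + 77.863 × log₂ 2 = 412.410 + 77.863 × 1 ≈ 490.273 ms.

490.3 ms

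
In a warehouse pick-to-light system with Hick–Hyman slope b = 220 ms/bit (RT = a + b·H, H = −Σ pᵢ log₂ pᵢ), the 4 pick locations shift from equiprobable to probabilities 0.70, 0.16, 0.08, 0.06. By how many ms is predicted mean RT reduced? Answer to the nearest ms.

150 ms

Equiprobable entropy H₀ = log₂ 4 = 2.0000 bits.
Skewed entropy H = −Σ pᵢ log₂ pᵢ = 1.3183 bits.
ΔRT = b·(H₀ − H) = 220 × 0.6817 = 149.98 ms.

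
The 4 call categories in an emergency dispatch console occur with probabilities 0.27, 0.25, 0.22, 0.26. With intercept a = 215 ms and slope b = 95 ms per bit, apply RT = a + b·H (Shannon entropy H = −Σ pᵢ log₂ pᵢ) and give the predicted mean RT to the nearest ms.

Entropy contributions −pᵢ log₂ pᵢ: 0.5100, 0.5000, 0.4806, 0.5053; sum H = 1.9959 bits.
RT = a + bH = 215 + 95·1.9959 = 404.61 ms.

405 ms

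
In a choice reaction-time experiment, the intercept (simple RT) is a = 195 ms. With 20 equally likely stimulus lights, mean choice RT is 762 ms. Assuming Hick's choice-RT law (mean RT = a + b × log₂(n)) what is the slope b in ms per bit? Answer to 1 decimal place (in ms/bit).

131.2 ms/bit

b = (762 − 195) / log₂(20) = 567 / 4.3219 = 131.191 ms/bit.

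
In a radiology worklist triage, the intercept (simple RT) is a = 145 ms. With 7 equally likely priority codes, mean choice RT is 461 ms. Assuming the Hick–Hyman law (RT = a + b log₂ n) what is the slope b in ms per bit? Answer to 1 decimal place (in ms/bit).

7 alternatives carry log₂ 7 = 2.8074 bits; the choice cost is 461 − 145 = 316 ms, so b = 316/2.8074 = 112.561 ms/bit.

112.6 ms/bit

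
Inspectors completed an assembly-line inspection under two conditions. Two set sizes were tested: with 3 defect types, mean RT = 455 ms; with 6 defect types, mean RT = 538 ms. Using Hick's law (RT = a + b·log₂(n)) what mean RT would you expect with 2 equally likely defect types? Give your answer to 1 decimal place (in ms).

406.4 ms

RT is linear in log₂ n, so two points fix the line:
  b = (538 − 455) / (log₂ 6 − log₂ 3) = 83 / (2.5850 − 1.5850) = 83.000 ms/bit
  a = 455 − 83.000 × 1.5850 = 323.448 ms
Then RT(2) = 323.448 + 83.000 × log₂ 2 = 323.448 + 83.000 × 1 ≈ 406.448 ms.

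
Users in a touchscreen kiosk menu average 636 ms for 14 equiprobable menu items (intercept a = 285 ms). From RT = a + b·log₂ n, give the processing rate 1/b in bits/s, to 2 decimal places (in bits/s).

10.85 bits/s

b = (636 − 285)/log₂ 14 = 351/3.8074 = 92.190 ms per bit = 0.09219 s/bit; the reciprocal is 10.847 bits/s.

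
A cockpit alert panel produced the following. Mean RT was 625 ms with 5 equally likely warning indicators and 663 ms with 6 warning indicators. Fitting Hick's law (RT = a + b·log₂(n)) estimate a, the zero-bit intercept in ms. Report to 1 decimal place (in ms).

Slope: b = (663 − 625) / (log₂ 6 − log₂ 5) = 38/0.2630 = 144.468 ms/bit.
a = RT₁ − b·log₂ n₁ = 625 − 144.468 × 2.3219 = 289.556 ms.

289.6 ms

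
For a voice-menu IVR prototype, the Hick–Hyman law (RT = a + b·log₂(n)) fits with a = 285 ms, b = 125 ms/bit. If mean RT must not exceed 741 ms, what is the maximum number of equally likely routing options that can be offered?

12

Set 285 + 125·log₂ n ≤ 741 → log₂ n ≤ (741 − 285)/125 = 3.6480.
So n ≤ 2^3.6480 = 12.536; the largest integer n is 12.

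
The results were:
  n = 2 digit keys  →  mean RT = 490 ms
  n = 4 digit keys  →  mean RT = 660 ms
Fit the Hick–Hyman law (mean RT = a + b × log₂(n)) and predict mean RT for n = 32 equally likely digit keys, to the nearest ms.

Fit slope and intercept:
  b = (660 − 490) / (log₂ 4 − log₂ 2) = 170 / (2 − 1) = 170 ms/bit
  a = 490 − 170 × 1 = 320 ms
Then RT(32) = 320 + 170 × log₂ 32 = 320 + 170 × 5 ≈ 1170.000 ms.

1170 ms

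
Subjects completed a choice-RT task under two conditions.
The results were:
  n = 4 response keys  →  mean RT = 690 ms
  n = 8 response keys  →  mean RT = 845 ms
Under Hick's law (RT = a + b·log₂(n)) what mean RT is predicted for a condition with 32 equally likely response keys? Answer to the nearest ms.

RT is linear in log₂ n, so two points fix the line:
  b = (845 − 690) / (log₂ 8 − log₂ 4) = 155 / (3 − 2) = 155 ms/bit
  a = 690 − 155 × 2 = 380 ms
Then RT(32) = 380 + 155 × log₂ 32 = 380 + 155 × 5 ≈ 1155.000 ms.

1155 ms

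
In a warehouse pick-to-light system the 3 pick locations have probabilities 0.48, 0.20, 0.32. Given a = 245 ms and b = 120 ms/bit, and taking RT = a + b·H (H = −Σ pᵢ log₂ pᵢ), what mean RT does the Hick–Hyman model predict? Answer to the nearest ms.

425 ms

Entropy contributions −pᵢ log₂ pᵢ: 0.5083, 0.4644, 0.5260; sum H = 1.4987 bits.
RT = a + bH = 245 + 120·1.4987 = 424.84 ms.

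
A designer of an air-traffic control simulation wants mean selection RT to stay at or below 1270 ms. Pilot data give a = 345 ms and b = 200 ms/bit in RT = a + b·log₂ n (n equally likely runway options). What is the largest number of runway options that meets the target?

Set 345 + 200·log₂ n ≤ 1270 → log₂ n ≤ (1270 − 345)/200 = 4.6250.
So n ≤ 2^4.6250 = 24.675; the largest integer n is 24.

24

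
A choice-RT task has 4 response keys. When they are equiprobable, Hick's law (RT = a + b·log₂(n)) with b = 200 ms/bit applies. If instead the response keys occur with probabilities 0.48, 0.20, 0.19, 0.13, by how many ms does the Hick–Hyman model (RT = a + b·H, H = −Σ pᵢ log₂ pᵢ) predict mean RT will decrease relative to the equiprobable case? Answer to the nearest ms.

Equiprobable entropy H₀ = log₂ 4 = 2.0000 bits.
Skewed entropy H = −Σ pᵢ log₂ pᵢ = 1.8105 bits.
ΔRT = b·(H₀ − H) = 200 × 0.1895 = 37.89 ms.

38 ms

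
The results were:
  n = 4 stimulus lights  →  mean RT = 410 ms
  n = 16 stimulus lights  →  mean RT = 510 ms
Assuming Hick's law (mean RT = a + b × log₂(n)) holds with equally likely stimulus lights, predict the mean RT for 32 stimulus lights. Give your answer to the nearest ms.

Fit slope and intercept:
  b = (510 − 410) / (log₂ 16 − log₂ 4) = 100 / (4 − 2) = 50 ms/bit
  a = 410 − 50 × 2 = 310 ms
Then RT(32) = 310 + 50 × log₂ 32 = 310 + 50 × 5 ≈ 560.000 ms.

560 ms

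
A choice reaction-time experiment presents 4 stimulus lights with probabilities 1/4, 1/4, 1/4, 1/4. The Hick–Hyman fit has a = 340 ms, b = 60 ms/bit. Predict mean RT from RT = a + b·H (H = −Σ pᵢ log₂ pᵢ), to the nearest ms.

460 ms

Each term −pᵢ log₂ pᵢ: 0.25·2 + 0.25·2 + 0.25·2 + 0.25·2; summed, H = 2.000 bits.
Mean RT = a + bH = 340 + 60·2.000 = 460.00 ms.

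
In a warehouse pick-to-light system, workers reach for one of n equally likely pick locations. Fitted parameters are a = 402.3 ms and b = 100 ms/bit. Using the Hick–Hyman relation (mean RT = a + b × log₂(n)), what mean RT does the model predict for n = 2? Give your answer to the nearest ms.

502 ms

log₂(2) = 1 bits, so RT = 402.3 + 100 × 1 ≈ 502.300 ms.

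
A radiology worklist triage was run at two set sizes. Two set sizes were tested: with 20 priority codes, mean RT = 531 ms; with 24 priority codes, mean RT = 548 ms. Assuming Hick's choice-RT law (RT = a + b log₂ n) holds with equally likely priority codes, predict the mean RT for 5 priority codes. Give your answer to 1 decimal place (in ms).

Fit slope and intercept:
  b = (548 − 531) / (log₂ 24 − log₂ 20) = 17 / (4.5850 − 4.3219) = 64.630 ms/bit
  a = 531 − 64.630 × 4.3219 = 251.672 ms
Then RT(5) = 251.672 + 64.630 × log₂ 5 = 251.672 + 64.630 × 2.3219 ≈ 401.739 ms.

401.7 ms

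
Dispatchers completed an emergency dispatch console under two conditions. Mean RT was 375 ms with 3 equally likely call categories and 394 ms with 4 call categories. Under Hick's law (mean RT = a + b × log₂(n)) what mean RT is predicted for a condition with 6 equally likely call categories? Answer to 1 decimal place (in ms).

RT is linear in log₂ n, so two points fix the line:
  b = (394 − 375) / (log₂ 4 − log₂ 3) = 19 / (2 − 1.5850) = 45.779 ms/bit
  a = 375 − 45.779 × 1.5850 = 302.442 ms
Then RT(6) = 302.442 + 45.779 × log₂ 6 = 302.442 + 45.779 × 2.5850 ≈ 420.779 ms.

420.8 ms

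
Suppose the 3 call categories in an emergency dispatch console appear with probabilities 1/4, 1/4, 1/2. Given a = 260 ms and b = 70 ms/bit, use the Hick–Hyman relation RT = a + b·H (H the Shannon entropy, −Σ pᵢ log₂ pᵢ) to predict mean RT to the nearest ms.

365 ms

Each term −pᵢ log₂ pᵢ: 0.25·2 + 0.25·2 + 0.5·1; summed, H = 1.500 bits.
Mean RT = a + bH = 260 + 70·1.500 = 365.00 ms.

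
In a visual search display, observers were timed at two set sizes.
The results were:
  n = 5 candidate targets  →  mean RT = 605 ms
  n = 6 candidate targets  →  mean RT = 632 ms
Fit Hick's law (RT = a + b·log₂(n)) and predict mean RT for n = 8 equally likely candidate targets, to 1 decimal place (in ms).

RT is linear in log₂ n, so two points fix the line:
  b = (632 − 605) / (log₂ 6 − log₂ 5) = 27 / (2.5850 − 2.3219) = 102.648 ms/bit
  a = 605 − 102.648 × 2.3219 = 366.658 ms
Then RT(8) = 366.658 + 102.648 × log₂ 8 = 366.658 + 102.648 × 3 ≈ 674.603 ms.

674.6 ms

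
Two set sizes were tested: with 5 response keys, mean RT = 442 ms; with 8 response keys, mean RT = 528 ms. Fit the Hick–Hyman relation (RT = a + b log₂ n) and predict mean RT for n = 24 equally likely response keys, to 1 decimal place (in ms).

729.0 ms

Fit slope and intercept:
  b = (528 − 442) / (log₂ 8 − log₂ 5) = 86 / (3 − 2.3219) = 126.830 ms/bit
  a = 442 − 126.830 × 2.3219 = 147.509 ms
Then RT(24) = 147.509 + 126.830 × log₂ 24 = 147.509 + 126.830 × 4.5850 ≈ 729.021 ms.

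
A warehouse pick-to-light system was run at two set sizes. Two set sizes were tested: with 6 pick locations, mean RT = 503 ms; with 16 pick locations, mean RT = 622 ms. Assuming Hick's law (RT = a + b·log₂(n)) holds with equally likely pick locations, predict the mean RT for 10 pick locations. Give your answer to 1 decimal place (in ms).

565.0 ms

RT is linear in log₂ n, so two points fix the line:
  b = (622 − 503) / (log₂ 16 − log₂ 6) = 119 / (4 − 2.5850) = 84.097 ms/bit
  a = 503 − 84.097 × 2.5850 = 285.613 ms
Then RT(10) = 285.613 + 84.097 × log₂ 10 = 285.613 + 84.097 × 3.3219 ≈ 564.976 ms.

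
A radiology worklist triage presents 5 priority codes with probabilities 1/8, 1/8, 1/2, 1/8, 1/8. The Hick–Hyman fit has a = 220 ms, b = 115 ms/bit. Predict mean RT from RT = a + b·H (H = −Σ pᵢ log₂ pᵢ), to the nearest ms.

H = −Σ pᵢ log₂ pᵢ = 0.125·3 + 0.125·3 + 0.5·1 + 0.125·3 + 0.125·3 = 2.000 bits.
RT = 220 + 115 × 2.000 = 450.00 ms.

450 ms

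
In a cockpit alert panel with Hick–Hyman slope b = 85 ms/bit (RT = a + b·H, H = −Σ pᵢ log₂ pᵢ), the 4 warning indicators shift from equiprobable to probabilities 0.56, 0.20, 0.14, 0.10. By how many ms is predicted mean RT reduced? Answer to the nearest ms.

29 ms

The RT saving is b·ΔH. Equiprobable H₀ = log₂(4) = 2.0000 bits; with the given probabilities H = 1.6621 bits.
b·(H₀ − H) = 85 × (2.0000 − 1.6621) = 28.72 ms.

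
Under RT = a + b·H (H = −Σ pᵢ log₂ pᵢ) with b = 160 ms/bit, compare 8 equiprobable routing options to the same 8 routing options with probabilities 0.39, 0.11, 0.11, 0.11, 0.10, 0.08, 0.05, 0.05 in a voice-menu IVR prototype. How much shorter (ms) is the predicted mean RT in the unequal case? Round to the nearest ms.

The RT saving is b·ΔH. Equiprobable H₀ = log₂(8) = 3.0000 bits; with the given probabilities H = 2.6366 bits.
b·(H₀ − H) = 160 × (3.0000 − 2.6366) = 58.15 ms.

58 ms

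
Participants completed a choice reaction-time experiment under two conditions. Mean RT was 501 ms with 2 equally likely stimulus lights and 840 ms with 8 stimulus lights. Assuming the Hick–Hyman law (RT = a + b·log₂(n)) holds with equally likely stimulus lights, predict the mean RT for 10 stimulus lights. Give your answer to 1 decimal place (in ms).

894.6 ms

RT is linear in log₂ n, so two points fix the line:
  b = (840 − 501) / (log₂ 8 − log₂ 2) = 339 / (3 − 1) = 169.500 ms/bit
  a = 501 − 169.500 × 1 = 331.500 ms
Then RT(10) = 331.500 + 169.500 × log₂ 10 = 331.500 + 169.500 × 3.3219 ≈ 894.567 ms.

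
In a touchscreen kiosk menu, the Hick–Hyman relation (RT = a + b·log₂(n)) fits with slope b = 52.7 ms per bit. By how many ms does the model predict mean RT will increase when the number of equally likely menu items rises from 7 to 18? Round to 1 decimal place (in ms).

The intercept a cancels: ΔRT = b·(log₂ n₂ − log₂ n₁) = b·log₂(n₂/n₁).
log₂(18) − log₂(7) = 4.1699 − 2.8074 = 1.3626.
ΔRT = 52.7 × 1.3626 = 71.807 ms.

71.8 ms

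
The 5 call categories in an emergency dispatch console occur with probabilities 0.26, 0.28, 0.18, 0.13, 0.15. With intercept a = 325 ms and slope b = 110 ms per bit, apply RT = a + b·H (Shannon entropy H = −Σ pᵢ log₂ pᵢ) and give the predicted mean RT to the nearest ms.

H = 0.26·log₂(1/0.26) + 0.28·log₂(1/0.28) + 0.18·log₂(1/0.18) + 0.13·log₂(1/0.13) + 0.15·log₂(1/0.15) = 2.2580 bits.
RT = 325 + 110 × 2.2580 = 573.38 ms.

573 ms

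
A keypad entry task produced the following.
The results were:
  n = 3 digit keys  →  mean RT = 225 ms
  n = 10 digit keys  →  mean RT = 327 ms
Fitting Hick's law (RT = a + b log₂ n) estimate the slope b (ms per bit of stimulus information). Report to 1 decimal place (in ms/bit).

58.7 ms/bit

Slope: b = (327 − 225) / (log₂ 10 − log₂ 3) = 102/1.7370 = 58.723 ms/bit.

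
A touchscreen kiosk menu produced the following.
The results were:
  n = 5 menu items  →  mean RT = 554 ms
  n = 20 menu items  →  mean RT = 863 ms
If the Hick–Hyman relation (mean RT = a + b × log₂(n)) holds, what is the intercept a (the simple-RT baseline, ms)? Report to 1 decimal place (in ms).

195.3 ms

Slope: b = (863 − 554) / (log₂ 20 − log₂ 5) = 309/2.0000 = 154.500 ms/bit.
a = RT₁ − b·log₂ n₁ = 554 − 154.500 × 2.3219 = 195.262 ms.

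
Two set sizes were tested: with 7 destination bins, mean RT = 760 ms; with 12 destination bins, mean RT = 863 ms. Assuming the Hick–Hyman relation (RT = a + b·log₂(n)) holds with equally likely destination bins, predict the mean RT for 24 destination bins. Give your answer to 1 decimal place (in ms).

With log₂ n on the abscissa the relation is linear; from the two conditions:
  b = (863 − 760) / (log₂ 12 − log₂ 7) = 103 / (3.5850 − 2.8074) = 132.458 ms/bit
  a = 760 − 132.458 × 2.8074 = 388.145 ms
Then RT(24) = 388.145 + 132.458 × log₂ 24 = 388.145 + 132.458 × 4.5850 ≈ 995.458 ms.

995.5 ms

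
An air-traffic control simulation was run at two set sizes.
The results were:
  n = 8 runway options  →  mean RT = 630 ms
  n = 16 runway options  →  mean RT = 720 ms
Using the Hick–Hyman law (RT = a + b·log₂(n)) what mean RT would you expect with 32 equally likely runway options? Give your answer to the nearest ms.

Solve the two-equation system in a and b:
  b = (720 − 630) / (log₂ 16 − log₂ 8) = 90 / (4 − 3) = 90 ms/bit
  a = 630 − 90 × 3 = 360 ms
Then RT(32) = 360 + 90 × log₂ 32 = 360 + 90 × 5 ≈ 810.000 ms.

810 ms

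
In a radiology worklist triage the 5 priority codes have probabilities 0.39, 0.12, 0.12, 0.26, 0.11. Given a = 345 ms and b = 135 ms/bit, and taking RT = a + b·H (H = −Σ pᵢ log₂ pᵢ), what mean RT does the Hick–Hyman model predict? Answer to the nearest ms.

Entropy contributions −pᵢ log₂ pᵢ: 0.5298, 0.3671, 0.3671, 0.5053, 0.3503; sum H = 2.1195 bits.
RT = a + bH = 345 + 135·2.1195 = 631.13 ms.

631 ms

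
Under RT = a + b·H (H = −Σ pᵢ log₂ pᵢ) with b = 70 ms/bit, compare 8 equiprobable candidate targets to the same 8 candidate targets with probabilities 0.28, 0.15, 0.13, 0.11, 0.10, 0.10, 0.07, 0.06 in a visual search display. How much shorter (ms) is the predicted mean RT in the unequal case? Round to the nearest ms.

Equiprobable entropy H₀ = log₂ 8 = 3.0000 bits.
Skewed entropy H = −Σ pᵢ log₂ pᵢ = 2.8342 bits.
ΔRT = b·(H₀ − H) = 70 × 0.1658 = 11.61 ms.

12 ms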